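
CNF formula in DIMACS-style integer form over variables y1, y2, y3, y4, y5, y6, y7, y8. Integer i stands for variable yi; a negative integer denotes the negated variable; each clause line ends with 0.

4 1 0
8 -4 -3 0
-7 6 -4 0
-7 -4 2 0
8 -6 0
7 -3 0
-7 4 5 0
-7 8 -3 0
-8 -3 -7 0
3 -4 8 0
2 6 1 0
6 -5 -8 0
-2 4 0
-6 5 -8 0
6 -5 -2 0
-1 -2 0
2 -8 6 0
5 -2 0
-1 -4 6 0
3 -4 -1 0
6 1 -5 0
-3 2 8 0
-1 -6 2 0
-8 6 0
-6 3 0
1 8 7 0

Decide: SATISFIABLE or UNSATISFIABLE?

Set y1 = True and propagate.
  then y2 is forced to False.
  then y6 is forced to False.
  then y8 is forced to False.
  then y4 is forced to False.
  then y3 is forced to False.
Branch on y5: take y5 = False.
  then y7 is forced to False.
Every clause has at least one true literal under this assignment.
So y1=True  y2=False  y3=False  y4=False  y5=False  y6=False  y7=False  y8=False is a satisfying assignment.

SATISFIABLE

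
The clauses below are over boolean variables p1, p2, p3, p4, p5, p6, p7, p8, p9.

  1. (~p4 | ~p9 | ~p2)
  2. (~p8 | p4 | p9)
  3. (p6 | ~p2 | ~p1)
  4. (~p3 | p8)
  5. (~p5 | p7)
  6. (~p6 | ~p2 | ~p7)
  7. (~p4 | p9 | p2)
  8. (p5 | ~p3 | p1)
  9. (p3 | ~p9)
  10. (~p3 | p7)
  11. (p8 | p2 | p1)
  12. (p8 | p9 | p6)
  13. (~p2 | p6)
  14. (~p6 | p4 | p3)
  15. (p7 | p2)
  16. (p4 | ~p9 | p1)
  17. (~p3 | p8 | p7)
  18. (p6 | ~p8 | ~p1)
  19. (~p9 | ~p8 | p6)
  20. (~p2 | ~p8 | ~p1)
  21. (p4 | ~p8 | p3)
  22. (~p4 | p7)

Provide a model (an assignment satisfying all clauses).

p1=T, p2=F, p3=T, p4=F, p5=F, p6=T, p7=T, p8=T, p9=T

Check each clause:
  1. (~p4 | ~p9 | ~p2) — ~p4 is true.
  2. (p4 | p9 | ~p8) — p9 is true.
  3. (p6 | ~p1 | ~p2) — ~p2 is true.
  4. (~p3 | p8) — p8 is true.
  5. (p7 | ~p5) — ~p5 is true.
  6. (~p2 | ~p6 | ~p7) — ~p2 is true.
  7. (~p4 | p2 | p9) — p9 is true.
  8. (p5 | ~p3 | p1) — p1 is true.
  9. (~p9 | p3) — p3 is true.
  10. (p7 | ~p3) — p7 is true.
  11. (p2 | p1 | p8) — p8 is true.
  12. (p9 | p8 | p6) — p8 is true.
  13. (~p2 | p6) — ~p2 is true.
  14. (p4 | ~p6 | p3) — p3 is true.
  15. (p7 | p2) — p7 is true.
  16. (p4 | ~p9 | p1) — p1 is true.
  17. (p7 | ~p3 | p8) — p8 is true.
  18. (~p8 | ~p1 | p6) — p6 is true.
  19. (~p8 | ~p9 | p6) — p6 is true.
  20. (~p1 | ~p8 | ~p2) — ~p2 is true.
  21. (~p8 | p4 | p3) — p3 is true.
  22. (p7 | ~p4) — ~p4 is true.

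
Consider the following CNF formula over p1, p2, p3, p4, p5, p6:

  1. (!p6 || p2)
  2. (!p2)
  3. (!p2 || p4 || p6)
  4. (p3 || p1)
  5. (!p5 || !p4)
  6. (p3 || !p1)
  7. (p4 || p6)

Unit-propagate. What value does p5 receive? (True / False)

False

Unit clause (!p2) sets p2 = False.
From (!p6 || p2) and p2 = False: p6 = False.
(p4 || p6) with p6 = False leaves only p4, so p4 = True.
From (!p5 || !p4) and p4 = True: p5 = False.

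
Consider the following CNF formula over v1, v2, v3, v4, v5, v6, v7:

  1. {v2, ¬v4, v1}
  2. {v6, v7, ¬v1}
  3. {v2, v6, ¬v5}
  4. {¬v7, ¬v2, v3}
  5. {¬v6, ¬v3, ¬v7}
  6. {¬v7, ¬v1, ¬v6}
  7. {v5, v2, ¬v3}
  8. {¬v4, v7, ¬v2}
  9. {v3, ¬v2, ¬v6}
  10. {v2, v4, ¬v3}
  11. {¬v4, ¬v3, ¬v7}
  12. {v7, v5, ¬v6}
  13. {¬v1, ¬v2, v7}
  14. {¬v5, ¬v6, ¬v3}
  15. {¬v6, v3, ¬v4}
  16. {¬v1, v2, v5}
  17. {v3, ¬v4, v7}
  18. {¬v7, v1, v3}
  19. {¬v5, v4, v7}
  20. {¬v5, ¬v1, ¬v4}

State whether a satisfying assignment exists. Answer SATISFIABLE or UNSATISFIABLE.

SATISFIABLE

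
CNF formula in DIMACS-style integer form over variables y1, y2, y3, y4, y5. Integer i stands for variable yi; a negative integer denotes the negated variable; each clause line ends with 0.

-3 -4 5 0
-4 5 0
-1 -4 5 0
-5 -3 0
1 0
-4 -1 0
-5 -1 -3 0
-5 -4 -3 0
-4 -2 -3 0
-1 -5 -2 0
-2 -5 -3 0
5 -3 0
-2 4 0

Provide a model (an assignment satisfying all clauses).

(y1) is a unit clause, so y1 = True.
The clause (~y4) is unit: y4 must be False.
The clause (~y2) is unit: y2 must be False.
y3 occurs only negated in the remaining clauses — set y3 = False.
y5 is now unconstrained; take y5 = True.

y1=True  y2=False  y3=False  y4=False  y5=True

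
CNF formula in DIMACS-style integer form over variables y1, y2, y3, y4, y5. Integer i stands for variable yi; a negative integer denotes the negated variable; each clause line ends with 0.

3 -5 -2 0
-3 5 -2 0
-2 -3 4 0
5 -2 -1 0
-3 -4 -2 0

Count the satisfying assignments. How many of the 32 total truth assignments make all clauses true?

18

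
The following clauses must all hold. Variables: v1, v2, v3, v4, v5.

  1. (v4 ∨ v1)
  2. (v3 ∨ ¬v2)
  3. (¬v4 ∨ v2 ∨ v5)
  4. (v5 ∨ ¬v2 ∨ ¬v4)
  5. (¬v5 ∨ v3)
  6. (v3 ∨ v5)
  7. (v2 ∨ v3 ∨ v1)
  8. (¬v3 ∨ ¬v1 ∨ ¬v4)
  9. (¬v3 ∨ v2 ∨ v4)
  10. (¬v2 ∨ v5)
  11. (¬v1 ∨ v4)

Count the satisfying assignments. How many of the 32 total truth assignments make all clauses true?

2

The models are:
  v1=F v2=F v3=T v4=T v5=T
  v1=F v2=T v3=T v4=T v5=T
That's 2 in total.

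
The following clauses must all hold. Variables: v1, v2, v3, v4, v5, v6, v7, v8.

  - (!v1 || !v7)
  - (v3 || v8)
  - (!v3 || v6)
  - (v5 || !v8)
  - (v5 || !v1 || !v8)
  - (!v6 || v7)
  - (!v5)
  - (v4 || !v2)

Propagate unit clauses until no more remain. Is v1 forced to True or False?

False

(!v5) stands alone — v5 = False.
(v5 || !v8): since v5 = False, the clause reduces to (!v8). v8 = False.
(v8 || v3): since v8 = False, the clause reduces to (v3). v3 = True.
(!v3 || v6): since v3 = True, the clause reduces to (v6). v6 = True.
In (v7 || !v6), !v6 is now false; v7 must hold, so v7 = True.
(!v7 || !v1) with v7 = True leaves only !v1, so v1 = False.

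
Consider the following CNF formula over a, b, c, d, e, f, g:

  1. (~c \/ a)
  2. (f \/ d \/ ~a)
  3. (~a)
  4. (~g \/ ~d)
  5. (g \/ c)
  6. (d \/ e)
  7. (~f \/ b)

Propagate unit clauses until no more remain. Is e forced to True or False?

Unit clause (~a) sets a = False.
(a \/ ~c) with a = False leaves only ~c, so c = False.
In (g \/ c), c is now false; g must hold, so g = True.
(~d \/ ~g) with g = True leaves only ~d, so d = False.
In (d \/ e), d is now false; e must hold, so e = True.

True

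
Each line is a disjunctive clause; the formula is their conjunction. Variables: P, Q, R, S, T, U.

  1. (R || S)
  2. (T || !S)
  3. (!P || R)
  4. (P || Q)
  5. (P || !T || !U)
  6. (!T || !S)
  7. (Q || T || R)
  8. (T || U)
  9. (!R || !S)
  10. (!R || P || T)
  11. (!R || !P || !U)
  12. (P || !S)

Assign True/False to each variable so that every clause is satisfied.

P = False, Q = True, R = True, S = False, T = True, U = False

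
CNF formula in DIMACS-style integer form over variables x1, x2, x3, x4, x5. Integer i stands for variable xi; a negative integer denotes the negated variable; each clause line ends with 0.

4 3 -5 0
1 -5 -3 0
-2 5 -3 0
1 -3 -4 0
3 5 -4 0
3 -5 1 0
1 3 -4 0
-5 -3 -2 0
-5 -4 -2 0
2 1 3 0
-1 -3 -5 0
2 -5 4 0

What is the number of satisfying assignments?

Satisfying assignments:
  x1=0 x2=0 x3=1 x4=0 x5=0
  x1=0 x2=1 x3=0 x4=0 x5=0
  x1=1 x2=0 x3=0 x4=0 x5=0
  x1=1 x2=0 x3=0 x4=1 x5=1
  x1=1 x2=0 x3=1 x4=0 x5=0
  x1=1 x2=0 x3=1 x4=1 x5=0
  x1=1 x2=1 x3=0 x4=0 x5=0
Count: 7.

7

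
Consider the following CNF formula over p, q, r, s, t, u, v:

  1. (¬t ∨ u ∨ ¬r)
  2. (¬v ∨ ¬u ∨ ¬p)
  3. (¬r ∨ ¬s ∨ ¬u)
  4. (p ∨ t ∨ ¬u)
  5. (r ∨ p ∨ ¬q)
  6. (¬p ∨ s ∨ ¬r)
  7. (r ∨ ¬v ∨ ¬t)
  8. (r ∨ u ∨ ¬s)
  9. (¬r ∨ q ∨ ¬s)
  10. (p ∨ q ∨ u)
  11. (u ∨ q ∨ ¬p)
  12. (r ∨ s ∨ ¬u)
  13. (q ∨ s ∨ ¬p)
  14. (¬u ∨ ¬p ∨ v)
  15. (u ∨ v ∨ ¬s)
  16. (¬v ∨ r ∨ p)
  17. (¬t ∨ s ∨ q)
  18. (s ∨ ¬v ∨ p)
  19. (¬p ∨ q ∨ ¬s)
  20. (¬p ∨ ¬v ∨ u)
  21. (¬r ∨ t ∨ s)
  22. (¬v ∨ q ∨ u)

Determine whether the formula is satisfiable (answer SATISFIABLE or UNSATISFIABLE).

SATISFIABLE

Set p = False and propagate.
Branch on q: take q = True.
  then r is forced to True.
For the remaining variables, s = False, t = True, u = True, v = False works.
Every clause has at least one true literal under this assignment.
So p=F  q=T  r=T  s=F  t=T  u=T  v=F is a satisfying assignment.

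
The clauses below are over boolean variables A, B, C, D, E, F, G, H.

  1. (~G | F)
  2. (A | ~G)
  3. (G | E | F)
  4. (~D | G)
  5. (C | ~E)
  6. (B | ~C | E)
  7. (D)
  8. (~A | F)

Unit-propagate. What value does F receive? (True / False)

True

(D) is a unit clause: D = True.
From (~D | G) and D = True: G = True.
(F | ~G) with G = True leaves only F, so F = True.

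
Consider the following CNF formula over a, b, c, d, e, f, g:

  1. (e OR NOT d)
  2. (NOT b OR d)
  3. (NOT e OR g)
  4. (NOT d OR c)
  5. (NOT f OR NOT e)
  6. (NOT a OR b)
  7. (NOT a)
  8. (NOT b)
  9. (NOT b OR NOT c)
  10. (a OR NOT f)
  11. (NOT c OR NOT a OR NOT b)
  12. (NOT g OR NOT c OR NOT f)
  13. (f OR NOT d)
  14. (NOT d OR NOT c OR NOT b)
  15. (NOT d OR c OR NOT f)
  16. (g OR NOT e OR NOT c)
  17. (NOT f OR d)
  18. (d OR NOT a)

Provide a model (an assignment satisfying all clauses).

a = F, b = F, c = T, d = F, e = T, f = F, g = T

(NOT a) is a unit clause, so a = False.
(NOT b) is a unit clause, so b = False.
(NOT f) is a unit clause, so f = False.
The clause (NOT d) is unit: d must be False.
Pure literal: g appears only positively; assign g = True.
c, e are now unconstrained; take c = True, e = True.
Check each clause:
  1. (NOT d OR e) — NOT d is true.
  2. (NOT b OR d) — NOT b is true.
  3. (NOT e OR g) — g is true.
  4. (c OR NOT d) — c is true.
  5. (NOT e OR NOT f) — NOT f is true.
  6. (b OR NOT a) — NOT a is true.
  7. (NOT a) — NOT a is true.
  8. (NOT b) — NOT b is true.
  9. (NOT c OR NOT b) — NOT b is true.
  10. (NOT f OR a) — NOT f is true.
  11. (NOT b OR NOT a OR NOT c) — NOT b is true.
  12. (NOT c OR NOT f OR NOT g) — NOT f is true.
  13. (f OR NOT d) — NOT d is true.
  14. (NOT c OR NOT d OR NOT b) — NOT d is true.
  15. (c OR NOT d OR NOT f) — NOT f is true.
  16. (g OR NOT e OR NOT c) — g is true.
  17. (NOT f OR d) — NOT f is true.
  18. (d OR NOT a) — NOT a is true.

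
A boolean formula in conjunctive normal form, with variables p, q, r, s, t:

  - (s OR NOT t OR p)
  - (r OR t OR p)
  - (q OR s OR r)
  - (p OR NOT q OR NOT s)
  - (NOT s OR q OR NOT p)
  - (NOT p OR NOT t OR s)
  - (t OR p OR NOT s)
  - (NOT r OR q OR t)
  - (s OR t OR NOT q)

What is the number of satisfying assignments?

6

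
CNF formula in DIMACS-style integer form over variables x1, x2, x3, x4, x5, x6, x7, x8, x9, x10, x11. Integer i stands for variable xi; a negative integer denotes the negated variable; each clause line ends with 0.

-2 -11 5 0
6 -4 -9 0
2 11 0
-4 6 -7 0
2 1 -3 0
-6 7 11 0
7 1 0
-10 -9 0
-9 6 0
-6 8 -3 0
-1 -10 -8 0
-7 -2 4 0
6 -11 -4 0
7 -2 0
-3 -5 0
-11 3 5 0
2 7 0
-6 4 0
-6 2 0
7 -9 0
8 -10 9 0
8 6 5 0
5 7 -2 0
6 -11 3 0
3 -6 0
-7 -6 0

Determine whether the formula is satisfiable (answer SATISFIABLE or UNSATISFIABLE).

SATISFIABLE

x10 occurs only negated in the remaining clauses — set x10 = False.
Set x1 = True and propagate.
Try x2 = False.
  then x11 is forced to True.
  then x7 is forced to True.
  then x6 is forced to False.
  then x4 is forced to False.
  then x9 is forced to False.
  then x3 is forced to True.
  then x5 is forced to False.
  then x8 is forced to True.
So x1=T, x2=F, x3=T, x4=F, x5=F, x6=F, x7=T, x8=T, x9=F, x10=F, x11=T is a satisfying assignment.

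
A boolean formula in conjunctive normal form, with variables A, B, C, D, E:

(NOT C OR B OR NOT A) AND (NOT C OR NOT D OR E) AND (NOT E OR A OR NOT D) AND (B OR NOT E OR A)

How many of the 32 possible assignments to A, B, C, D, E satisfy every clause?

19

Case analysis on A and E:
  A=T, E=T: D free; 3 ways for (B,C) × 2^1 = 6.
  A=T, E=F: 5 of the 8 assignments to (B,C,D) work.
  A=F, E=T: remaining (B,C,D) ∈ {(T,F,F); (T,T,F)} — 2.
  A=F, E=F: B free; 3 ways for (C,D) × 2^1 = 6.
Total: 6 + 5 + 2 + 6 = 19.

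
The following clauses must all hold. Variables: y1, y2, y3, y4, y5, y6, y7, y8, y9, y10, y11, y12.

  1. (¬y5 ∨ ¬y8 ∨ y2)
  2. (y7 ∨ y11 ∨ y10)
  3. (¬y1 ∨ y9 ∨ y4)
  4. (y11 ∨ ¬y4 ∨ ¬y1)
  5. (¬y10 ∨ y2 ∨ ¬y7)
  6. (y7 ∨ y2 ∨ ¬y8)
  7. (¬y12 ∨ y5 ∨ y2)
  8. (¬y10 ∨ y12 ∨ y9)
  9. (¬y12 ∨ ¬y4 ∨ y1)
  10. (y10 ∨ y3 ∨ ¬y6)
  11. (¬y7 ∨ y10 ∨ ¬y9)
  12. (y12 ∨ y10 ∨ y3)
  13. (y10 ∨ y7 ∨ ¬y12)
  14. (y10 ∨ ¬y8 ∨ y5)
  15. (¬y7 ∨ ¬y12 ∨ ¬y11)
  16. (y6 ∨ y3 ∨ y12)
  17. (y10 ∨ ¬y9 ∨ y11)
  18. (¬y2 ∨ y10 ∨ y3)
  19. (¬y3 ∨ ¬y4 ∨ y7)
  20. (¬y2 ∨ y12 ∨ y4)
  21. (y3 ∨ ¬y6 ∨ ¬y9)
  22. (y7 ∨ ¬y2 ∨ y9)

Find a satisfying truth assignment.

y1 = True  y2 = True  y3 = True  y4 = False  y5 = True  y6 = False  y7 = True  y8 = False  y9 = True  y10 = True  y11 = False  y12 = True

Check each clause:
  1. (¬y8 ∨ ¬y5 ∨ y2) — ¬y8 is true.
  2. (y11 ∨ y10 ∨ y7) — y10 is true.
  3. (¬y1 ∨ y4 ∨ y9) — y9 is true.
  4. (¬y4 ∨ ¬y1 ∨ y11) — ¬y4 is true.
  5. (y2 ∨ ¬y10 ∨ ¬y7) — y2 is true.
  6. (y2 ∨ ¬y8 ∨ y7) — ¬y8 is true.
  7. (y2 ∨ ¬y12 ∨ y5) — y2 is true.
  8. (y12 ∨ y9 ∨ ¬y10) — y9 is true.
  9. (¬y4 ∨ y1 ∨ ¬y12) — y1 is true.
  10. (y10 ∨ ¬y6 ∨ y3) — ¬y6 is true.
  11. (y10 ∨ ¬y7 ∨ ¬y9) — y10 is true.
  12. (y3 ∨ y12 ∨ y10) — y10 is true.
  13. (y7 ∨ ¬y12 ∨ y10) — y10 is true.
  14. (y10 ∨ ¬y8 ∨ y5) — ¬y8 is true.
  15. (¬y12 ∨ ¬y7 ∨ ¬y11) — ¬y11 is true.
  16. (y12 ∨ y6 ∨ y3) — y3 is true.
  17. (y11 ∨ y10 ∨ ¬y9) — y10 is true.
  18. (y3 ∨ y10 ∨ ¬y2) — y10 is true.
  19. (¬y4 ∨ y7 ∨ ¬y3) — ¬y4 is true.
  20. (¬y2 ∨ y4 ∨ y12) — y12 is true.
  21. (¬y9 ∨ y3 ∨ ¬y6) — ¬y6 is true.
  22. (y7 ∨ ¬y2 ∨ y9) — y9 is true.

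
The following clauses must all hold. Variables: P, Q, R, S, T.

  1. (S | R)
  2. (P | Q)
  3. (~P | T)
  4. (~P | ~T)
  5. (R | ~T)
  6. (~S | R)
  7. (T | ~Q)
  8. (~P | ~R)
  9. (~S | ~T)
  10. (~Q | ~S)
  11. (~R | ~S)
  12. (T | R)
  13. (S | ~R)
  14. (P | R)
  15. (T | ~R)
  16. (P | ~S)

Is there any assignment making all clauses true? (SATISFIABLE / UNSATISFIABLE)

UNSATISFIABLE

R = True:
  propagation gives P=False, Q=True, T=True, S=False; an empty clause results — contradiction.
R = False:
  propagation gives S=True; an empty clause results — contradiction.
Every branch closes, so no satisfying assignment exists.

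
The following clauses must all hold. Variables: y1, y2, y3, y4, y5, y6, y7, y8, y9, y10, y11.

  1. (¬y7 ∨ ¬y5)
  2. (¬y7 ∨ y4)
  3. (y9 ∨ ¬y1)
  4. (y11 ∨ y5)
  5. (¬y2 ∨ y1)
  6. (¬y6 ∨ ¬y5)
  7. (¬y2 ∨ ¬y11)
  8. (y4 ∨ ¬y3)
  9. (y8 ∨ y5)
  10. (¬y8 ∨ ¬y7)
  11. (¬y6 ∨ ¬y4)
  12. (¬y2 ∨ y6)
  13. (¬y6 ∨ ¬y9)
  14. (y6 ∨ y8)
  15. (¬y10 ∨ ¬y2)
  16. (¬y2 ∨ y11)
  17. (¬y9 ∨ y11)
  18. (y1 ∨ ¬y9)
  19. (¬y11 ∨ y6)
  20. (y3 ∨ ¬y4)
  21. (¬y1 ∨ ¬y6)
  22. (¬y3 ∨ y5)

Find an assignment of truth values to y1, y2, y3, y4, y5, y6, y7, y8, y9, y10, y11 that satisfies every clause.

y1=False, y2=False, y3=False, y4=False, y5=False, y6=True, y7=False, y8=True, y9=False, y10=True, y11=True

Check each clause:
  1. (¬y5 ∨ ¬y7) — ¬y7 is true.
  2. (¬y7 ∨ y4) — ¬y7 is true.
  3. (y9 ∨ ¬y1) — ¬y1 is true.
  4. (y11 ∨ y5) — y11 is true.
  5. (y1 ∨ ¬y2) — ¬y2 is true.
  6. (¬y5 ∨ ¬y6) — ¬y5 is true.
  7. (¬y2 ∨ ¬y11) — ¬y2 is true.
  8. (y4 ∨ ¬y3) — ¬y3 is true.
  9. (y8 ∨ y5) — y8 is true.
  10. (¬y8 ∨ ¬y7) — ¬y7 is true.
  11. (¬y4 ∨ ¬y6) — ¬y4 is true.
  12. (y6 ∨ ¬y2) — ¬y2 is true.
  13. (¬y6 ∨ ¬y9) — ¬y9 is true.
  14. (y8 ∨ y6) — y8 is true.
  15. (¬y10 ∨ ¬y2) — ¬y2 is true.
  16. (¬y2 ∨ y11) — y11 is true.
  17. (¬y9 ∨ y11) — y11 is true.
  18. (y1 ∨ ¬y9) — ¬y9 is true.
  19. (¬y11 ∨ y6) — y6 is true.
  20. (y3 ∨ ¬y4) — ¬y4 is true.
  21. (¬y6 ∨ ¬y1) — ¬y1 is true.
  22. (y5 ∨ ¬y3) — ¬y3 is true.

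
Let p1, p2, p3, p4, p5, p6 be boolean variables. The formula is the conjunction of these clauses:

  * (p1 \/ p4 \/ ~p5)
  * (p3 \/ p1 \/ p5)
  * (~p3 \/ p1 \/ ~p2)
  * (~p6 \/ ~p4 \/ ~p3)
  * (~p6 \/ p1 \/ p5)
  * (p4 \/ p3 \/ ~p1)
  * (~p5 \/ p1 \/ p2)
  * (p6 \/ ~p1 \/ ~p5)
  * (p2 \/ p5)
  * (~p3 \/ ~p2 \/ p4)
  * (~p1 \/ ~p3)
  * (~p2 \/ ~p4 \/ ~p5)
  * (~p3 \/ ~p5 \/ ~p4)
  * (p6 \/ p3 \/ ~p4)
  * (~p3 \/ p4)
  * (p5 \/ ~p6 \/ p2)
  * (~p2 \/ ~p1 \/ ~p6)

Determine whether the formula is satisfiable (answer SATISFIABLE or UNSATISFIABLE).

SATISFIABLE

Branch on p1: take p1 = True.
  then p3 is forced to False.
  then p4 is forced to True.
  then p6 is forced to True.
  then p2 is forced to False.
  then p5 is forced to True.
So p1=T, p2=F, p3=F, p4=T, p5=T, p6=T is a satisfying assignment.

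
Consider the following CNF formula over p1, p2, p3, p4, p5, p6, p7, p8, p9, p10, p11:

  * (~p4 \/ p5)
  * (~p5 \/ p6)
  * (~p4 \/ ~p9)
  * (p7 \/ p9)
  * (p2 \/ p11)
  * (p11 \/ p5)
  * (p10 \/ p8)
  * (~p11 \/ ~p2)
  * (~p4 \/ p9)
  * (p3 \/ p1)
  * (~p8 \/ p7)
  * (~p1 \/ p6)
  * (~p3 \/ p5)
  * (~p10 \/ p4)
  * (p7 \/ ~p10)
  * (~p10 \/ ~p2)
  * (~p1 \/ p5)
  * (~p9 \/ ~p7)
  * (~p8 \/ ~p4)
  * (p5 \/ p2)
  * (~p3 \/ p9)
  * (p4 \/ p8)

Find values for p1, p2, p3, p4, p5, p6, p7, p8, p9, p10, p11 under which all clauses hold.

p1=1, p2=0, p3=0, p4=0, p5=1, p6=1, p7=1, p8=1, p9=0, p10=0, p11=1

Check each clause:
  1. (~p4 \/ p5) — ~p4 is true.
  2. (p6 \/ ~p5) — p6 is true.
  3. (~p4 \/ ~p9) — ~p4 is true.
  4. (p7 \/ p9) — p7 is true.
  5. (p2 \/ p11) — p11 is true.
  6. (p11 \/ p5) — p11 is true.
  7. (p10 \/ p8) — p8 is true.
  8. (~p2 \/ ~p11) — ~p2 is true.
  9. (~p4 \/ p9) — ~p4 is true.
  10. (p3 \/ p1) — p1 is true.
  11. (p7 \/ ~p8) — p7 is true.
  12. (~p1 \/ p6) — p6 is true.
  13. (p5 \/ ~p3) — ~p3 is true.
  14. (p4 \/ ~p10) — ~p10 is true.
  15. (p7 \/ ~p10) — ~p10 is true.
  16. (~p2 \/ ~p10) — ~p2 is true.
  17. (~p1 \/ p5) — p5 is true.
  18. (~p9 \/ ~p7) — ~p9 is true.
  19. (~p4 \/ ~p8) — ~p4 is true.
  20. (p5 \/ p2) — p5 is true.
  21. (~p3 \/ p9) — ~p3 is true.
  22. (p8 \/ p4) — p8 is true.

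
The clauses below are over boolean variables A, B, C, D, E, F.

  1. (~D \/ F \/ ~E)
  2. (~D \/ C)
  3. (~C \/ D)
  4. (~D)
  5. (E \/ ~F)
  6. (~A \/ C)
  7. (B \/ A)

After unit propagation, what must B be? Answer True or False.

True

(~D) stands alone — D = False.
In (D \/ ~C), D is now false; ~C must hold, so C = False.
In (C \/ ~A), C is now false; ~A must hold, so A = False.
(A \/ B): since A = False, the clause reduces to (B). B = True.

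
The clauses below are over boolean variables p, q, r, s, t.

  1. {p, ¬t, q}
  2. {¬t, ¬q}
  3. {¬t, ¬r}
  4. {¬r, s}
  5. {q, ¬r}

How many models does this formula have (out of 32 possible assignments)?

12

Split on q, then r.
  q=T, r=T: remaining (p,s,t) ∈ {(F,T,F); (T,T,F)} — 2.
  q=T, r=F: remaining (p,s,t) ∈ {(F,F,F); (F,T,F); (T,F,F); (T,T,F)} — 4.
  q=F, r=T: a clause becomes empty — 0.
  q=F, r=F: s free; 3 ways for (p,t) × 2^1 = 6.
Total: 2 + 4 + 0 + 6 = 12.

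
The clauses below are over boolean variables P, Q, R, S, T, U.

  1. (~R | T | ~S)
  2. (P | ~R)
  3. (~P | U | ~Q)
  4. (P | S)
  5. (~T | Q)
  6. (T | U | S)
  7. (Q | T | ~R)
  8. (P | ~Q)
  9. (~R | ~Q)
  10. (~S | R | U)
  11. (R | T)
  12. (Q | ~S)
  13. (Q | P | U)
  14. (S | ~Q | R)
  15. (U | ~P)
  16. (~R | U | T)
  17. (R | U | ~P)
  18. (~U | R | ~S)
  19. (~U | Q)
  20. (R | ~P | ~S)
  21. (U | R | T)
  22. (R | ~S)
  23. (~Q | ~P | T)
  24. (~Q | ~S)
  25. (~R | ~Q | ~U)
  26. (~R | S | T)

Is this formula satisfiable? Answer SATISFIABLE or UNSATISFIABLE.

UNSATISFIABLE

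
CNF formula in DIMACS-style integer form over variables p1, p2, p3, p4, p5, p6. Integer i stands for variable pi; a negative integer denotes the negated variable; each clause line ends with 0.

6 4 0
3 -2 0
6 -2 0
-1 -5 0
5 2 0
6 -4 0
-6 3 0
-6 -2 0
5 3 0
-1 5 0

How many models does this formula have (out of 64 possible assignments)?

2

Satisfying assignments:
  p1=0 p2=0 p3=1 p4=0 p5=1 p6=1
  p1=0 p2=0 p3=1 p4=1 p5=1 p6=1
Count: 2.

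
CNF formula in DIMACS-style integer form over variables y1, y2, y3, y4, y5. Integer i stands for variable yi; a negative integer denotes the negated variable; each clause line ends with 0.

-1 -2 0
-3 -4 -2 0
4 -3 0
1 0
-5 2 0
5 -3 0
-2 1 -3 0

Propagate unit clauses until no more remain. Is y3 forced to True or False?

Unit clause (y1) sets y1 = True.
From (NOT y1 OR NOT y2) and y1 = True: y2 = False.
(y2 OR NOT y5) with y2 = False leaves only NOT y5, so y5 = False.
(NOT y3 OR y5) with y5 = False leaves only NOT y3, so y3 = False.

False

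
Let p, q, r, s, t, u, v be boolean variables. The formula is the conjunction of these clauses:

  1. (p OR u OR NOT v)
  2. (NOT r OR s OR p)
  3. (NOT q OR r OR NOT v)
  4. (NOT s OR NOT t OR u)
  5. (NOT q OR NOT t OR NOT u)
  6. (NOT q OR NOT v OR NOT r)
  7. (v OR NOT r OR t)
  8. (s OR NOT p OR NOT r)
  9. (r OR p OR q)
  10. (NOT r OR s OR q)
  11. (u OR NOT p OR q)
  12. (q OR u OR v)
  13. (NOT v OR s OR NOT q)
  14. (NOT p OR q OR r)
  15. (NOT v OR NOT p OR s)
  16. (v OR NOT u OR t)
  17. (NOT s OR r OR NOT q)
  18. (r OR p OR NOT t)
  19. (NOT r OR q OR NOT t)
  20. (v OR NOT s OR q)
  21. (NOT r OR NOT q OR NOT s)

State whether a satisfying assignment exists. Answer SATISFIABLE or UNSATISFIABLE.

Try p = False.
The remaining clauses are satisfied by q = True, r = False, s = False, t = False, u = False, v = False.
Every clause has at least one true literal under this assignment.
So p = False, q = True, r = False, s = False, t = False, u = False, v = False is a satisfying assignment.

SATISFIABLE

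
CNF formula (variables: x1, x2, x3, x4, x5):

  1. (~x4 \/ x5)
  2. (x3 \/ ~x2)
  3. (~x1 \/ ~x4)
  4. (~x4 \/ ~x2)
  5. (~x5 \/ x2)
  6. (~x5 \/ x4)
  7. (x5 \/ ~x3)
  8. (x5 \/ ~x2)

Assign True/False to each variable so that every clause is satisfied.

Set x1 = True and propagate.
  then x4 is forced to False.
  then x5 is forced to False.
  then x3 is forced to False.
  then x2 is forced to False.

x1 = True, x2 = False, x3 = False, x4 = False, x5 = False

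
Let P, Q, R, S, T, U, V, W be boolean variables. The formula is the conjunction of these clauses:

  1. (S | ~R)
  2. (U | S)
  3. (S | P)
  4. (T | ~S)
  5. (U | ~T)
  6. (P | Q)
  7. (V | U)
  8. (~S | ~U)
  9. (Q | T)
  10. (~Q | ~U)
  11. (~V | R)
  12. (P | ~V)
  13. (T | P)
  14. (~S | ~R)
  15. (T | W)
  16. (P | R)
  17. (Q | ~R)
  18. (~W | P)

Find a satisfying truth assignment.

P occurs only positively in the remaining clauses — set P = True.
Set Q = False and propagate.
  then T is forced to True.
  then U is forced to True.
  then S is forced to False.
  then R is forced to False.
  then V is forced to False.
W is now unconstrained; take W = False.
Every clause has at least one true literal under this assignment.

P=T, Q=F, R=F, S=F, T=T, U=T, V=F, W=F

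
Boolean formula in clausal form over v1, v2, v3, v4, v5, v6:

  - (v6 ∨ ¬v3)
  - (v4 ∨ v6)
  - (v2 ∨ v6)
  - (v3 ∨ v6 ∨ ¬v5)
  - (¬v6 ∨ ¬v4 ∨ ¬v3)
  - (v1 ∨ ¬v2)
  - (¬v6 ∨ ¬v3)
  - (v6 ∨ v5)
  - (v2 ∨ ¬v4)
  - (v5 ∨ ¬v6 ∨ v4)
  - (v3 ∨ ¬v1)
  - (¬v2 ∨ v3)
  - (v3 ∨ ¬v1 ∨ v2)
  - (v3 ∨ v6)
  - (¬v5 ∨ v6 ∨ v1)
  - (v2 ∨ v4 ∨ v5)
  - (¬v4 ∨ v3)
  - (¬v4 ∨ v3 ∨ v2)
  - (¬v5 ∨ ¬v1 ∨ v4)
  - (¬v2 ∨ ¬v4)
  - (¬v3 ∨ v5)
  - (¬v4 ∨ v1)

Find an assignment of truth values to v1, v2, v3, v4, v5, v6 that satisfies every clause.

v1 = 0, v2 = 0, v3 = 0, v4 = 0, v5 = 1, v6 = 1

Try v1 = False.
  then v2 is forced to False.
  then v6 is forced to True.
  then v3 is forced to False.
  then v4 is forced to False.
  then v5 is forced to True.
Every clause has at least one true literal under this assignment.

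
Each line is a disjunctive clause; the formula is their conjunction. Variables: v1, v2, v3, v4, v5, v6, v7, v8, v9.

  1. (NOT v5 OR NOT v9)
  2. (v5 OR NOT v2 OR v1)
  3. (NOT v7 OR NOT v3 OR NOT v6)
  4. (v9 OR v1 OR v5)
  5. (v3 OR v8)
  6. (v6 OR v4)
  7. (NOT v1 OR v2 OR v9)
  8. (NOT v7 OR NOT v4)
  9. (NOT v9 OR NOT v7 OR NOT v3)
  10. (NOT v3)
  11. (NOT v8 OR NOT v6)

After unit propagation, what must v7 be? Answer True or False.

False

(NOT v3) is a unit clause: v3 = False.
(v8 OR v3): since v3 = False, the clause reduces to (v8). v8 = True.
(NOT v8 OR NOT v6) with v8 = True leaves only NOT v6, so v6 = False.
(v4 OR v6): since v6 = False, the clause reduces to (v4). v4 = True.
In (NOT v4 OR NOT v7), NOT v4 is now false; NOT v7 must hold, so v7 = False.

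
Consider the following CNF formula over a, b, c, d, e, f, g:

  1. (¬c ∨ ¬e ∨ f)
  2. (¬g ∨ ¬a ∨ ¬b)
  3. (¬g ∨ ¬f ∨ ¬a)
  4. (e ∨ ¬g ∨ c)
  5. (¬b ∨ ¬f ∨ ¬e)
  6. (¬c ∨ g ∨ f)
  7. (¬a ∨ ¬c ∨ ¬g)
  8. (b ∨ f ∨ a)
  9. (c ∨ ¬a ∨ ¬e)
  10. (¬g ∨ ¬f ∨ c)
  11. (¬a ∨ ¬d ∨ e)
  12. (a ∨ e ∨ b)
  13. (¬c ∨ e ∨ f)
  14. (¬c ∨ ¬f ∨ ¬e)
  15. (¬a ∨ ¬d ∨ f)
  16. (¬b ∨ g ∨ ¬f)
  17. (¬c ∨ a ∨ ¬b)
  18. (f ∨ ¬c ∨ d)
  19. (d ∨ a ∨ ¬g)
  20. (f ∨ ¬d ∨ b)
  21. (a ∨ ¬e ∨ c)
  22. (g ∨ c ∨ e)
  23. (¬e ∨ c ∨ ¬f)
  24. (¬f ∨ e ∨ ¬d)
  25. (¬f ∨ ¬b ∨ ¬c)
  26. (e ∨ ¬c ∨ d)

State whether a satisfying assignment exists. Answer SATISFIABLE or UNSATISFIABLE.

UNSATISFIABLE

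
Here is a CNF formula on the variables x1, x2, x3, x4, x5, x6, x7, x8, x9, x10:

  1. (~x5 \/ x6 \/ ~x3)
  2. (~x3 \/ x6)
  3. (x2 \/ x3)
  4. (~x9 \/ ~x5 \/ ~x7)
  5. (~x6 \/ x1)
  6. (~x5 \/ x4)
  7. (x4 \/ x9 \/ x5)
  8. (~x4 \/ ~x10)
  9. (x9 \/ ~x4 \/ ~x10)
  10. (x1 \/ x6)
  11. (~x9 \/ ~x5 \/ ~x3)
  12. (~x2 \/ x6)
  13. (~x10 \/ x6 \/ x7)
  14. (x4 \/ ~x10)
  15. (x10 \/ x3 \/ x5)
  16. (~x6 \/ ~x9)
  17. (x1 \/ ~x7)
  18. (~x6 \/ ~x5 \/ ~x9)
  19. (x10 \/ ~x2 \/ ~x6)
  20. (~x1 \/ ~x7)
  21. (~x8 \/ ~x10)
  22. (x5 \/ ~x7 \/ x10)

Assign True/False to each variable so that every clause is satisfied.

x1=True, x2=False, x3=True, x4=True, x5=True, x6=True, x7=False, x8=True, x9=False, x10=False

Set x1 = True and propagate.
  then x7 is forced to False.
Try x2 = False.
  then x3 is forced to True.
  then x6 is forced to True.
  then x9 is forced to False.
Set x4 = True and propagate.
  then x10 is forced to False.
x5, x8 are now unconstrained; take x5 = True, x8 = True.
Check each clause:
  1. (~x3 \/ ~x5 \/ x6) — x6 is true.
  2. (~x3 \/ x6) — x6 is true.
  3. (x3 \/ x2) — x3 is true.
  4. (~x5 \/ ~x9 \/ ~x7) — ~x7 is true.
  5. (x1 \/ ~x6) — x1 is true.
  6. (x4 \/ ~x5) — x4 is true.
  7. (x5 \/ x4 \/ x9) — x4 is true.
  8. (~x4 \/ ~x10) — ~x10 is true.
  9. (~x10 \/ x9 \/ ~x4) — ~x10 is true.
  10. (x1 \/ x6) — x1 is true.
  11. (~x3 \/ ~x9 \/ ~x5) — ~x9 is true.
  12. (~x2 \/ x6) — ~x2 is true.
  13. (x6 \/ x7 \/ ~x10) — ~x10 is true.
  14. (x4 \/ ~x10) — x4 is true.
  15. (x5 \/ x10 \/ x3) — x3 is true.
  16. (~x6 \/ ~x9) — ~x9 is true.
  17. (x1 \/ ~x7) — ~x7 is true.
  18. (~x9 \/ ~x5 \/ ~x6) — ~x9 is true.
  19. (x10 \/ ~x2 \/ ~x6) — ~x2 is true.
  20. (~x1 \/ ~x7) — ~x7 is true.
  21. (~x10 \/ ~x8) — ~x10 is true.
  22. (~x7 \/ x5 \/ x10) — ~x7 is true.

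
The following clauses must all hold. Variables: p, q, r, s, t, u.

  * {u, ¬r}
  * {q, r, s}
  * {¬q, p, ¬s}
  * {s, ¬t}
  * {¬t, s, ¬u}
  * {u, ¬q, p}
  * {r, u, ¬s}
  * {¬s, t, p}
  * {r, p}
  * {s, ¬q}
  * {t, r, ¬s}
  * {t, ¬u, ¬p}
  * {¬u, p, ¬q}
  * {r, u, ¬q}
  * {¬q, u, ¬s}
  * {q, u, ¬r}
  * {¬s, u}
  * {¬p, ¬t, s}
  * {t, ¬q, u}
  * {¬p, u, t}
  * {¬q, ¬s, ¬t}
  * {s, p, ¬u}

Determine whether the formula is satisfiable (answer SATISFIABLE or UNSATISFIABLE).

Set p = True and propagate.
Try q = False.
For the remaining variables, r = False, s = True, t = True, u = True works.
So p = T, q = F, r = F, s = T, t = T, u = T is a satisfying assignment.

SATISFIABLE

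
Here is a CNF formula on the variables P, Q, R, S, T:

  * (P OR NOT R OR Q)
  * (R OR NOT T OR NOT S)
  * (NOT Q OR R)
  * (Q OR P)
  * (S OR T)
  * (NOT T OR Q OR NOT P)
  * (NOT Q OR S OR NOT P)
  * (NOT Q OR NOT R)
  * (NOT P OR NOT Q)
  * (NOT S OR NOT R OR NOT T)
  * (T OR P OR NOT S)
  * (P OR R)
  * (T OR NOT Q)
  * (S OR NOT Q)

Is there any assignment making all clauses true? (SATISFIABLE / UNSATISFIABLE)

SATISFIABLE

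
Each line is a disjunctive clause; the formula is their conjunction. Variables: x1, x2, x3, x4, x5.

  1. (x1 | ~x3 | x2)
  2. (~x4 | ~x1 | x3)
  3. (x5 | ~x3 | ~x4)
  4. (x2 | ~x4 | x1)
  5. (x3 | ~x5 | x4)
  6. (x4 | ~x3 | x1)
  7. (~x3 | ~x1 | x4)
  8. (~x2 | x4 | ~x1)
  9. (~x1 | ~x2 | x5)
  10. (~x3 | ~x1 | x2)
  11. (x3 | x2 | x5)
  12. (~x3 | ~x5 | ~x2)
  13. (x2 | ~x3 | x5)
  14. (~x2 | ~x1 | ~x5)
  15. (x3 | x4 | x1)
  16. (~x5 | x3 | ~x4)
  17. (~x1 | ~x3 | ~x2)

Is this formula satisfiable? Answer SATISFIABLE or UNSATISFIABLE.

SATISFIABLE

Branch on x1: take x1 = False.
Branch on x2: take x2 = True.
Set x3 = False and propagate.
  then x4 is forced to True.
  then x5 is forced to False.
So x1 = False, x2 = True, x3 = False, x4 = True, x5 = False is a satisfying assignment.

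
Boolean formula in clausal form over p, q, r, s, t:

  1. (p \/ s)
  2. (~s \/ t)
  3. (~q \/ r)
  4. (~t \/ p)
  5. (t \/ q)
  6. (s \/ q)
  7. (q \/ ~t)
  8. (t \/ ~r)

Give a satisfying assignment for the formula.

p = T, q = T, r = T, s = T, t = T

Check each clause:
  1. (s \/ p) — p is true.
  2. (t \/ ~s) — t is true.
  3. (~q \/ r) — r is true.
  4. (~t \/ p) — p is true.
  5. (t \/ q) — q is true.
  6. (s \/ q) — q is true.
  7. (q \/ ~t) — q is true.
  8. (t \/ ~r) — t is true.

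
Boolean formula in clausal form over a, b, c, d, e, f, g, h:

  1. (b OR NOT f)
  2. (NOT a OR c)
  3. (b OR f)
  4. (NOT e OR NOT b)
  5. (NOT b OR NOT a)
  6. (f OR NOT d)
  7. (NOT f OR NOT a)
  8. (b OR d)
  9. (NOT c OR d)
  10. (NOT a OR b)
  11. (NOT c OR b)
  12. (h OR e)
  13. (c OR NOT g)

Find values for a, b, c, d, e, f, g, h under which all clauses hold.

a = F, b = T, c = F, d = F, e = F, f = T, g = F, h = T

Pure literal: a appears only negated; assign a = False.
Pure literal: g appears only negated; assign g = False.
Branch on b: take b = True.
  then e is forced to False.
  then h is forced to True.
The remaining clauses are satisfied by c = False, d = False, f = True.
Check each clause:
  1. (b OR NOT f) — b is true.
  2. (NOT a OR c) — NOT a is true.
  3. (f OR b) — b is true.
  4. (NOT b OR NOT e) — NOT e is true.
  5. (NOT a OR NOT b) — NOT a is true.
  6. (NOT d OR f) — NOT d is true.
  7. (NOT a OR NOT f) — NOT a is true.
  8. (b OR d) — b is true.
  9. (NOT c OR d) — NOT c is true.
  10. (b OR NOT a) — b is true.
  11. (b OR NOT c) — b is true.
  12. (e OR h) — h is true.
  13. (NOT g OR c) — NOT g is true.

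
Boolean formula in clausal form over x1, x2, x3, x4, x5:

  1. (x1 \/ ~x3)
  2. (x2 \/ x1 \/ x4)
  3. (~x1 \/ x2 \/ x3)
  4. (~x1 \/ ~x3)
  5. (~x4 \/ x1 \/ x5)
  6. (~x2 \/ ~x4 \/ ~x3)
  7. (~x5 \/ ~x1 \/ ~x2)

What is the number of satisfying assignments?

Satisfying assignments:
  x1=0 x2=0 x3=0 x4=1 x5=1
  x1=0 x2=1 x3=0 x4=0 x5=0
  x1=0 x2=1 x3=0 x4=0 x5=1
  x1=0 x2=1 x3=0 x4=1 x5=1
  x1=1 x2=1 x3=0 x4=0 x5=0
  x1=1 x2=1 x3=0 x4=1 x5=0
Count: 6.

6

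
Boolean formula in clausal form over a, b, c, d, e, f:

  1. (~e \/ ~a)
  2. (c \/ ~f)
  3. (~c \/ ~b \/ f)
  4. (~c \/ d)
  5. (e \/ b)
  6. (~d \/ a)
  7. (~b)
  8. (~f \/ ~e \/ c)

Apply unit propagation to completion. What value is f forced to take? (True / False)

False

(~b) stands alone — b = False.
In (b \/ e), b is now false; e must hold, so e = True.
(~a \/ ~e) with e = True leaves only ~a, so a = False.
(a \/ ~d) with a = False leaves only ~d, so d = False.
From (~c \/ d) and d = False: c = False.
(~f \/ c) with c = False leaves only ~f, so f = False.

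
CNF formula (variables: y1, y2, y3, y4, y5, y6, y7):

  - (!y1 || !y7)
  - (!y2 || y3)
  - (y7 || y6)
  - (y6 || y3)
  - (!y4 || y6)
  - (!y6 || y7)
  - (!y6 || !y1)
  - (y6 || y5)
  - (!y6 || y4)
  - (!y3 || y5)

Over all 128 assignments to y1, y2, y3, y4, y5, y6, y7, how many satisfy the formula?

6

Satisfying assignments:
  y1=F y2=F y3=F y4=T y5=F y6=T y7=T
  y1=F y2=F y3=F y4=T y5=T y6=T y7=T
  y1=F y2=F y3=T y4=F y5=T y6=F y7=T
  y1=F y2=F y3=T y4=T y5=T y6=T y7=T
  y1=F y2=T y3=T y4=F y5=T y6=F y7=T
  y1=F y2=T y3=T y4=T y5=T y6=T y7=T
Count: 6.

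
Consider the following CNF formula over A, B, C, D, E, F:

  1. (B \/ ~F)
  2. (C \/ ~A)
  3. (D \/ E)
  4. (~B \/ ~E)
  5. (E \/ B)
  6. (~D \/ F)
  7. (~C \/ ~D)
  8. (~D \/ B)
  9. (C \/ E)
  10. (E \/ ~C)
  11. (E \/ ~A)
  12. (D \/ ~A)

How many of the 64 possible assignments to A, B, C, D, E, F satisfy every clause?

Satisfying assignments:
  A=0 B=0 C=0 D=0 E=1 F=0
  A=0 B=0 C=1 D=0 E=1 F=0
That's 2 in total.

2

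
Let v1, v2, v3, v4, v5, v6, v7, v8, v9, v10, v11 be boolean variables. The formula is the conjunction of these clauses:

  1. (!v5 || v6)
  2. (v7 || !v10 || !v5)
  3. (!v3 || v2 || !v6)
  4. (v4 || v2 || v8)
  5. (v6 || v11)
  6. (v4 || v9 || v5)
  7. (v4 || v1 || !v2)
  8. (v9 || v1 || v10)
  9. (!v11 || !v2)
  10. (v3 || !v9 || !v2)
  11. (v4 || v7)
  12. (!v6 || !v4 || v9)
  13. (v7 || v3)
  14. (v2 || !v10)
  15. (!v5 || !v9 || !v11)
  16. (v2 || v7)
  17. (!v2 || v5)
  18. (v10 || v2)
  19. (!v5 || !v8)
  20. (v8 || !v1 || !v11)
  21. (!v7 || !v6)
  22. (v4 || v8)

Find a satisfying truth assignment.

v1 = 0, v2 = 1, v3 = 1, v4 = 1, v5 = 1, v6 = 1, v7 = 0, v8 = 0, v9 = 1, v10 = 0, v11 = 0

Try v1 = False.
Branch on v2: take v2 = True.
  then v4 is forced to True.
  then v11 is forced to False.
  then v6 is forced to True.
  then v9 is forced to True.
  then v3 is forced to True.
  then v5 is forced to True.
  then v8 is forced to False.
  then v7 is forced to False.
  then v10 is forced to False.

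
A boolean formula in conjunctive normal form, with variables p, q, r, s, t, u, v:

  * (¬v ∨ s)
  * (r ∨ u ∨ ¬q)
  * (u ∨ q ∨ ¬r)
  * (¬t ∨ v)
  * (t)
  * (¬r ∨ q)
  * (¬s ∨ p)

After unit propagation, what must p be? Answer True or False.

True

Unit clause (t) sets t = True.
In (¬t ∨ v), ¬t is now false; v must hold, so v = True.
In (s ∨ ¬v), ¬v is now false; s must hold, so s = True.
(¬s ∨ p): since s = True, the clause reduces to (p). p = True.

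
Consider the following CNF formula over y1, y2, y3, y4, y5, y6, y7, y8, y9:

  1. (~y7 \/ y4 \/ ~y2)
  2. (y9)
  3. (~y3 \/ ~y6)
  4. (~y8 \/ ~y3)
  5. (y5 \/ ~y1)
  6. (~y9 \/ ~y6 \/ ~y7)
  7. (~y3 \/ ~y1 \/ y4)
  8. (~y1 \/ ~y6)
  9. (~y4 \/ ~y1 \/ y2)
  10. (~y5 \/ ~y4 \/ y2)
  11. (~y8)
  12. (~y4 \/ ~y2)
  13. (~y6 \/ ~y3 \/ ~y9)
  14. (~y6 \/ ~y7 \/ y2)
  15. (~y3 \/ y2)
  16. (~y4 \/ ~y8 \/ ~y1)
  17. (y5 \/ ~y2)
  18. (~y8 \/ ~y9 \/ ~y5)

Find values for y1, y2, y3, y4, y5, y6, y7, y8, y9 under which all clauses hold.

y1=False, y2=False, y3=False, y4=False, y5=False, y6=False, y7=False, y8=False, y9=True

Check each clause:
  1. (~y7 \/ y4 \/ ~y2) — ~y7 is true.
  2. (y9) — y9 is true.
  3. (~y3 \/ ~y6) — ~y6 is true.
  4. (~y3 \/ ~y8) — ~y8 is true.
  5. (y5 \/ ~y1) — ~y1 is true.
  6. (~y9 \/ ~y6 \/ ~y7) — ~y7 is true.
  7. (y4 \/ ~y1 \/ ~y3) — ~y3 is true.
  8. (~y6 \/ ~y1) — ~y6 is true.
  9. (y2 \/ ~y1 \/ ~y4) — ~y4 is true.
  10. (~y4 \/ y2 \/ ~y5) — ~y5 is true.
  11. (~y8) — ~y8 is true.
  12. (~y2 \/ ~y4) — ~y4 is true.
  13. (~y6 \/ ~y9 \/ ~y3) — ~y6 is true.
  14. (~y6 \/ y2 \/ ~y7) — ~y7 is true.
  15. (y2 \/ ~y3) — ~y3 is true.
  16. (~y4 \/ ~y1 \/ ~y8) — ~y8 is true.
  17. (~y2 \/ y5) — ~y2 is true.
  18. (~y8 \/ ~y9 \/ ~y5) — ~y8 is true.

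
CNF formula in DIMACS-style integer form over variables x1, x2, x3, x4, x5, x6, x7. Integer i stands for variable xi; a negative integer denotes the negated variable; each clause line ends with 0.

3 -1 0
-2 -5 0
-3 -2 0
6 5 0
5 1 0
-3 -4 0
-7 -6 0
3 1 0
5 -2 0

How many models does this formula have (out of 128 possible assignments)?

7

The models are:
  x1=0 x2=0 x3=1 x4=0 x5=1 x6=0 x7=0
  x1=0 x2=0 x3=1 x4=0 x5=1 x6=0 x7=1
  x1=0 x2=0 x3=1 x4=0 x5=1 x6=1 x7=0
  x1=1 x2=0 x3=1 x4=0 x5=0 x6=1 x7=0
  x1=1 x2=0 x3=1 x4=0 x5=1 x6=0 x7=0
  x1=1 x2=0 x3=1 x4=0 x5=1 x6=0 x7=1
  x1=1 x2=0 x3=1 x4=0 x5=1 x6=1 x7=0
That's 7 in total.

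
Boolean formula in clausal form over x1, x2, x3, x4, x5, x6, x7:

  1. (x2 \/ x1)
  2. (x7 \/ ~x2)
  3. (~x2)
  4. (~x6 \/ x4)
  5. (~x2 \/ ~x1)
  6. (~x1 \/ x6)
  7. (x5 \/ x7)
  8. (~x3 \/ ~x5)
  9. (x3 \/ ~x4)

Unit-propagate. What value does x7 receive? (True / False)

(~x2) is a unit clause: x2 = False.
(x1 \/ x2) with x2 = False leaves only x1, so x1 = True.
From (~x1 \/ x6) and x1 = True: x6 = True.
(x4 \/ ~x6): since x6 = True, the clause reduces to (x4). x4 = True.
From (~x4 \/ x3) and x4 = True: x3 = True.
In (~x5 \/ ~x3), ~x3 is now false; ~x5 must hold, so x5 = False.
(x7 \/ x5): since x5 = False, the clause reduces to (x7). x7 = True.

True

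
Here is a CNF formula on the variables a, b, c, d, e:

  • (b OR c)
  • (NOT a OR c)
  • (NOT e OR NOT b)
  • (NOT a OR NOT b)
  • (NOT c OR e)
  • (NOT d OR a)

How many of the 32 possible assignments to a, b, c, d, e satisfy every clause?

4

The models are:
  a=F b=F c=T d=F e=T
  a=F b=T c=F d=F e=F
  a=T b=F c=T d=F e=T
  a=T b=F c=T d=T e=T
Count: 4.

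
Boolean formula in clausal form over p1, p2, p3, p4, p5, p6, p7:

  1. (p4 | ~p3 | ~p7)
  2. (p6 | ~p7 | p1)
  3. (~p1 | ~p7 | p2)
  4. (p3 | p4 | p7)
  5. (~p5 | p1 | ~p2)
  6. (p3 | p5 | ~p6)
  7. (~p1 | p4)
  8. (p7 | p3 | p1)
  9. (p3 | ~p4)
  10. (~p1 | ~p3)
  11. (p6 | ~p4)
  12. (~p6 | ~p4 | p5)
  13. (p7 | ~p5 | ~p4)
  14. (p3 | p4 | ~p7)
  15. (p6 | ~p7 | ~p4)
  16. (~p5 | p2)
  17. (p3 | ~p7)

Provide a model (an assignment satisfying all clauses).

p1=False, p2=False, p3=True, p4=False, p5=False, p6=True, p7=False

Set p1 = False and propagate.
Set p2 = False and propagate.
  then p5 is forced to False.
The remaining clauses are satisfied by p3 = True, p4 = False, p6 = True, p7 = False.
Every clause has at least one true literal under this assignment.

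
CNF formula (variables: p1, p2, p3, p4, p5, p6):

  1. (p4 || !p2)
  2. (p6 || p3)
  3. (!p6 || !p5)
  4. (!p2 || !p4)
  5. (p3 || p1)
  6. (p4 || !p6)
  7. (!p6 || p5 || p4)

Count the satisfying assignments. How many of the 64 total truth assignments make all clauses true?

Split on p4, then p6.
  p4=1, p6=1: remaining (p1,p2,p3,p5) ∈ {(0,0,1,0); (1,0,0,0); (1,0,1,0)} — 3.
  p4=1, p6=0: remaining (p1,p2,p3,p5) ∈ {(0,0,1,0); (0,0,1,1); (1,0,1,0); (1,0,1,1)} — 4.
  p4=0, p6=1: a clause becomes empty — 0.
  p4=0, p6=0: remaining (p1,p2,p3,p5) ∈ {(0,0,1,0); (0,0,1,1); (1,0,1,0); (1,0,1,1)} — 4.
Total: 3 + 4 + 0 + 4 = 11.

11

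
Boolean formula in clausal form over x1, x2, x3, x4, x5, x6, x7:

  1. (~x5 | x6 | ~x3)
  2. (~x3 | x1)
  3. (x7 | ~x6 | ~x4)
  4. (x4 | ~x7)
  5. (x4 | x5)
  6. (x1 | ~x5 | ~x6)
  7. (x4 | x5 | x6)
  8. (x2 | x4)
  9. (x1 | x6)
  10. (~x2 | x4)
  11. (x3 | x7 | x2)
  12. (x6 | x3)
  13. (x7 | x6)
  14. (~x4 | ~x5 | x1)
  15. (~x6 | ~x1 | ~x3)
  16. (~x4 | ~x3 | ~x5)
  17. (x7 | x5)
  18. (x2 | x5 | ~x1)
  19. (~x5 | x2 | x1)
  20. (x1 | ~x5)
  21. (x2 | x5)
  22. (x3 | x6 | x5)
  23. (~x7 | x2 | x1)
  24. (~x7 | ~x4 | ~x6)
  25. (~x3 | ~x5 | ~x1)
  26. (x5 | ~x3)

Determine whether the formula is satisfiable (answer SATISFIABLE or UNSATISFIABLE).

UNSATISFIABLE

x5 = True:
  x4 = True:
    propagation gives x7=True; an empty clause results — contradiction.
  x4 = False:
    propagation gives x7=False, x2=True; an empty clause results — contradiction.
x5 = False:
  propagation gives x4=True, x7=True, x2=True, x6=False; an empty clause results — contradiction.
Every branch closes, so no satisfying assignment exists.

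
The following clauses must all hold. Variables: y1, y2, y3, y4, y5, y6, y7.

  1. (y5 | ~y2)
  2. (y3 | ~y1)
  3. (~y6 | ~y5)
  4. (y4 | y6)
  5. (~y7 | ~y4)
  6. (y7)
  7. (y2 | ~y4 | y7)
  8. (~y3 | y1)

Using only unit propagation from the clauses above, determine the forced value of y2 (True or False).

False

(y7) stands alone — y7 = True.
From (~y4 | ~y7) and y7 = True: y4 = False.
(y4 | y6): since y4 = False, the clause reduces to (y6). y6 = True.
From (~y6 | ~y5) and y6 = True: y5 = False.
(y5 | ~y2) with y5 = False leaves only ~y2, so y2 = False.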